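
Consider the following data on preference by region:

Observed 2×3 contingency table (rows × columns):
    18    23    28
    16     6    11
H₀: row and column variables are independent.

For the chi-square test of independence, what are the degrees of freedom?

df = (r−1)(c−1) = (2−1)·(3−1) = 2

degrees of freedom = 2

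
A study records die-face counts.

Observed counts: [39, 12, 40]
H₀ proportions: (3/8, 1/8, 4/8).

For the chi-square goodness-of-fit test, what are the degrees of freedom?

df = k − 1 = 3 − 1 = 2

degrees of freedom = 2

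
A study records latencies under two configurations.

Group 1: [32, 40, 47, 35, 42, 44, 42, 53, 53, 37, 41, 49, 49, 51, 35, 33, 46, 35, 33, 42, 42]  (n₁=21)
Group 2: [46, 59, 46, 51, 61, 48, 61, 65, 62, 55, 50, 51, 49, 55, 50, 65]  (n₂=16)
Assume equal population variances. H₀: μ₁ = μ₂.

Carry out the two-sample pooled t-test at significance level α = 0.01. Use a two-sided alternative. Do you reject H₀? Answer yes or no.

x̄₁=41.952, s₁=6.727, n₁=21
x̄₂=54.625, s₂=6.652, n₂=16
s_p² = [20·6.727² + 15·6.652²]/35 = 44.8201
SE = √(s_p²·(1/21+1/16)) = 2.2216
t = (41.952−54.625)/2.2216 = -5.7043
df = 35
p-value (two-sided) = 0.00000
At α=0.01: p < α → reject H₀

reject H₀: yes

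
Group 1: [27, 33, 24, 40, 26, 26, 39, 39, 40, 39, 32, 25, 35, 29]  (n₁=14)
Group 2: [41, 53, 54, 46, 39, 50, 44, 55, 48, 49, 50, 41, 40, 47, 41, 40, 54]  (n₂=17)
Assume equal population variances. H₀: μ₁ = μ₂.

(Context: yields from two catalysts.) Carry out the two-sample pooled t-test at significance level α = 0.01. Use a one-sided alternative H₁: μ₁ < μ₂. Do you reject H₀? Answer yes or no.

x̄₁=32.429, s₁=6.211, n₁=14
x̄₂=46.588, s₂=5.580, n₂=17
s_p² = [13·6.211² + 16·5.580²]/29 = 34.4671
SE = √(s_p²·(1/14+1/17)) = 2.1188
t = (32.429−46.588)/2.1188 = -6.6828
df = 29
p-value (one-sided, H₁ less) = 0.00000
At α=0.01: p < α → reject H₀

reject H₀: yes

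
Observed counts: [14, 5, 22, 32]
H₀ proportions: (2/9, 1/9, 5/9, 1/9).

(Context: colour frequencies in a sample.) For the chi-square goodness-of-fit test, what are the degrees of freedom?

df = k − 1 = 4 − 1 = 3

degrees of freedom = 3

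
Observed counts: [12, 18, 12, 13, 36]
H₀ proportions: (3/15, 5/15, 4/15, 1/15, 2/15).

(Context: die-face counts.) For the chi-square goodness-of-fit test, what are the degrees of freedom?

df = k − 1 = 5 − 1 = 4

degrees of freedom = 4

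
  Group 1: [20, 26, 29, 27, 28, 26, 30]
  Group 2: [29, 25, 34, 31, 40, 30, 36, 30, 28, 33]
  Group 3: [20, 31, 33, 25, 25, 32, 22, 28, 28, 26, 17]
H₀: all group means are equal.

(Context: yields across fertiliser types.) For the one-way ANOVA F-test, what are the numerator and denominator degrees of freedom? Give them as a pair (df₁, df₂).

k = 3 groups, N = 28 total
df = (k−1, N−k) = (3−1, 28−3) = (2, 25)

degrees of freedom = [2, 25]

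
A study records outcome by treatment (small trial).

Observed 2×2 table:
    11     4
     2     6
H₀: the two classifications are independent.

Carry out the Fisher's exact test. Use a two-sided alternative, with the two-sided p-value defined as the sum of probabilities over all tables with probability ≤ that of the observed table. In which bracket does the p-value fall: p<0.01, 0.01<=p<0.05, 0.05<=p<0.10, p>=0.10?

Margins: r₁=15, r₂=8, c₁=13, c₂=10, n=23
p_obs = C(15,11)·C(8,2)/C(23,13); sum pmf over tables with pmf ≤ p_obs
p-value (two-sided) = 0.03931
→ bracket: 0.01<=p<0.05

p-value bracket: 0.01<=p<0.05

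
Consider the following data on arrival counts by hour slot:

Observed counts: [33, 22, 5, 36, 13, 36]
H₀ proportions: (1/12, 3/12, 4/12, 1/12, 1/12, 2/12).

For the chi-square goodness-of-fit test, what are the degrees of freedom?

degrees of freedom = 5

df = k − 1 = 6 − 1 = 5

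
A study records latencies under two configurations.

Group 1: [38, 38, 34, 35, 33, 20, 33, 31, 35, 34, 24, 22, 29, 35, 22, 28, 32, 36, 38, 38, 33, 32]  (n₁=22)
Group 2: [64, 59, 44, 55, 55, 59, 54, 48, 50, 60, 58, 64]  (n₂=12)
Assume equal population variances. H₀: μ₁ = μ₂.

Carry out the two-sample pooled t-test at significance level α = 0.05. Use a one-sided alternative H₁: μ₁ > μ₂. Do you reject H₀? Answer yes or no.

reject H₀: no

x̄₁=31.818, s₁=5.483, n₁=22
x̄₂=55.833, s₂=6.147, n₂=12
s_p² = [21·5.483² + 11·6.147²]/32 = 32.7169
SE = √(s_p²·(1/22+1/12)) = 2.0527
t = (31.818−55.833)/2.0527 = -11.6994
df = 32
p-value (one-sided, H₁ greater) = 1.00000
At α=0.05: p ≥ α → fail to reject H₀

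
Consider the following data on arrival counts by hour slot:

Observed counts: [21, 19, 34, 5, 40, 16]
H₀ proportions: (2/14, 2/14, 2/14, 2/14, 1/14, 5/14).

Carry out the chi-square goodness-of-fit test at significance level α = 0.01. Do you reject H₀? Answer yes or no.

reject H₀: yes

n = 135; E_i = n·p_i = [19.29, 19.29, 19.29, 19.29, 9.64, 48.21]
χ² = (21−19.29)²/19.29 + (19−19.29)²/19.29 + (34−19.29)²/19.29 + (5−19.29)²/19.29 + (40−9.64)²/9.64 + (16−48.21)²/48.21 = 139.0578
df = 5
p-value (upper-tail) = 0.00000
At α=0.01: p < α → reject H₀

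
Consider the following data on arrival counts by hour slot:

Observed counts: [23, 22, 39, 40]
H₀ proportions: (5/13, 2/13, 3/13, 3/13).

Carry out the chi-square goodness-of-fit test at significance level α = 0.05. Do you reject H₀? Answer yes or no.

reject H₀: yes

n = 124; E_i = n·p_i = [47.69, 19.08, 28.62, 28.62]
χ² = (23−47.69)²/47.69 + (22−19.08)²/19.08 + (39−28.62)²/28.62 + (40−28.62)²/28.62 = 21.5301
df = 3
p-value (upper-tail) = 0.00008
At α=0.05: p < α → reject H₀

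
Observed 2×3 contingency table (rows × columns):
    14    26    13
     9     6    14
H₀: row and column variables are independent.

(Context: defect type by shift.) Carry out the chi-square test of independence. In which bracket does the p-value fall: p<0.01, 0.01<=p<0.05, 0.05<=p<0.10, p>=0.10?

Row totals [53, 29], col totals [23, 32, 27], n=82
χ² = (14−14.87)²/14.87 + (26−20.68)²/20.68 + (13−17.45)²/17.45 + (9−8.13)²/8.13 + (6−11.32)²/11.32 + (14−9.55)²/9.55 = 7.2179
df = 2
p-value (upper-tail) = 0.02708
→ bracket: 0.01<=p<0.05

p-value bracket: 0.01<=p<0.05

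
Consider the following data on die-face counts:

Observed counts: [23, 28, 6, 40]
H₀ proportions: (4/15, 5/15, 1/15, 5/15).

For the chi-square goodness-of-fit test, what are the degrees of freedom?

degrees of freedom = 3

df = k − 1 = 4 − 1 = 3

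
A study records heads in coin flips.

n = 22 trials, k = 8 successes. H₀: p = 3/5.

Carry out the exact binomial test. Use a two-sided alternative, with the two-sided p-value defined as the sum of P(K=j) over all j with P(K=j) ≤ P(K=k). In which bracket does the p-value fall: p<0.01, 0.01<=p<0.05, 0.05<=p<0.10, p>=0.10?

p-value bracket: 0.01<=p<0.05

Exact binomial: n=22, k=8, p₀=3/5=0.6000
P(X=j) = C(n,j)·p₀^j·(1−p₀)^(n−j); p = Σ P(X=j) over j with P(X=j) ≤ P(X=8)
p-value (two-sided) = 0.02903
→ bracket: 0.01<=p<0.05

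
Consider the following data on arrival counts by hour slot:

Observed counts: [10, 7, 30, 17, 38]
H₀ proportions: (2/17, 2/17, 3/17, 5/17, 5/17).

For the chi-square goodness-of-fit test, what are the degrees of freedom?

df = k − 1 = 5 − 1 = 4

degrees of freedom = 4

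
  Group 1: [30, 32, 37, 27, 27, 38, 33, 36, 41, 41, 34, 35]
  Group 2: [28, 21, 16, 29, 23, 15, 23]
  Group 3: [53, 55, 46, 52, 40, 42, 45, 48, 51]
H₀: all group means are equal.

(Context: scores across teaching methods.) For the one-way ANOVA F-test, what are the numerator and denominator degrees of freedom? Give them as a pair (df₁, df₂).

degrees of freedom = [2, 25]

k = 3 groups, N = 28 total
df = (k−1, N−k) = (3−1, 28−3) = (2, 25)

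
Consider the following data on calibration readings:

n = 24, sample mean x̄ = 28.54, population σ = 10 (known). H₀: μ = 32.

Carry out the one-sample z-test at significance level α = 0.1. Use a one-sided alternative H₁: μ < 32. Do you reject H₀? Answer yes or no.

reject H₀: yes

SE = σ/√n = 10/√24 = 2.0412
z = (x̄−μ₀)/SE = (28.54−32)/2.0412 = -1.6950
p-value (one-sided, H₁ less) = 0.04503
At α=0.1: p < α → reject H₀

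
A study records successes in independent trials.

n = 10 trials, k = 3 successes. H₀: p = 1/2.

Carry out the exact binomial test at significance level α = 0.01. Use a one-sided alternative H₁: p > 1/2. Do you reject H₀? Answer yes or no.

Exact binomial: n=10, k=3, p₀=1/2=0.5000
P(X≥3) from Σ C(n,i)·p₀^i·(1−p₀)^(n−i)
p-value (one-sided, H₁ greater) = 0.94531
At α=0.01: p ≥ α → fail to reject H₀

reject H₀: no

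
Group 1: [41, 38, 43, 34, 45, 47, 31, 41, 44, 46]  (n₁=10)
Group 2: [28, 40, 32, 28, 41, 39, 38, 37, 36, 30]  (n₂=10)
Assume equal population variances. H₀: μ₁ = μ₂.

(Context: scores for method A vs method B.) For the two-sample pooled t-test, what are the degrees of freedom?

degrees of freedom = 18

df = n₁ + n₂ − 2 = 10 + 10 − 2 = 18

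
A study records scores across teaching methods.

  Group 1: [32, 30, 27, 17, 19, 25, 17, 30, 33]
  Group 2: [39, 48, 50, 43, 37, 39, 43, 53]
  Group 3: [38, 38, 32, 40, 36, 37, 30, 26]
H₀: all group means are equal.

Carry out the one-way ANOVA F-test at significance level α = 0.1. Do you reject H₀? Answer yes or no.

reject H₀: yes

Group means [25.56, 44.00, 34.62], grand mean 34.360
SSB = Σnᵢ(x̄ᵢ−x̄)² = 1441.663; SSW = ΣΣ(x−x̄ᵢ)² = 724.097
MSB = 1441.663/2 = 720.8314; MSW = 724.097/22 = 32.9135
F = MSB/MSW = 21.9008
df = (2, 22)
p-value (upper-tail) = 0.00001
At α=0.1: p < α → reject H₀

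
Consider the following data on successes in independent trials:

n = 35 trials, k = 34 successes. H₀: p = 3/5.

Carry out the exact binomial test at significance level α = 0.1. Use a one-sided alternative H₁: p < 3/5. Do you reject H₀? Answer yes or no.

Exact binomial: n=35, k=34, p₀=3/5=0.6000
P(X≤34) from Σ C(n,i)·p₀^i·(1−p₀)^(n−i)
p-value (one-sided, H₁ less) = 1.00000
At α=0.1: p ≥ α → fail to reject H₀

reject H₀: no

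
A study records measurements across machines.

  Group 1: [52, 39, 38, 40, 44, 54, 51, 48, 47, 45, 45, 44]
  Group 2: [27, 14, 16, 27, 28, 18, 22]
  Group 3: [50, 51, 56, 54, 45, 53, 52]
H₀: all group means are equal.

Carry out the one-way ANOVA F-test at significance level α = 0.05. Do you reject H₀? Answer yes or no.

Group means [45.58, 21.71, 51.57], grand mean 40.769
SSB = Σnᵢ(x̄ᵢ−x̄)² = 3636.556; SSW = ΣΣ(x−x̄ᵢ)² = 562.060
MSB = 3636.556/2 = 1818.2779; MSW = 562.060/23 = 24.4374
F = MSB/MSW = 74.4056
df = (2, 23)
p-value (upper-tail) = 0.00000
At α=0.05: p < α → reject H₀

reject H₀: yes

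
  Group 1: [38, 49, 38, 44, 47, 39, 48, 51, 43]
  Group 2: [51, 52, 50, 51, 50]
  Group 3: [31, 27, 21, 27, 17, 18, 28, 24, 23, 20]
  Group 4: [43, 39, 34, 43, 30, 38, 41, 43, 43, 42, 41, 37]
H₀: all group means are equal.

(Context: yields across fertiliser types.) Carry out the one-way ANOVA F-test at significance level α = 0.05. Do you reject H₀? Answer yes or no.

reject H₀: yes

Group means [44.11, 50.80, 23.60, 39.50], grand mean 37.806
SSB = Σnᵢ(x̄ᵢ−x̄)² = 3254.550; SSW = ΣΣ(x−x̄ᵢ)² = 581.089
MSB = 3254.550/3 = 1084.8500; MSW = 581.089/32 = 18.1590
F = MSB/MSW = 59.7416
df = (3, 32)
p-value (upper-tail) = 0.00000
At α=0.05: p < α → reject H₀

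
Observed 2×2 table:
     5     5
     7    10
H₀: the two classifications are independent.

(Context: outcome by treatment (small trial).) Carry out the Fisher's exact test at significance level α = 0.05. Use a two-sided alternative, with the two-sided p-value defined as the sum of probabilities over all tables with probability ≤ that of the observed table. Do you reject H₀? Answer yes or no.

Margins: r₁=10, r₂=17, c₁=12, c₂=15, n=27
p_obs = C(10,5)·C(17,7)/C(27,12); sum pmf over tables with pmf ≤ p_obs
p-value (two-sided) = 0.70633
At α=0.05: p ≥ α → fail to reject H₀

reject H₀: no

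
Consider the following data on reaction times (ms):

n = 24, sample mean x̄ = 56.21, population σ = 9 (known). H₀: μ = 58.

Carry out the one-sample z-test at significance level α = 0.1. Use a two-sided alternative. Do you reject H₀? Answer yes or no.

reject H₀: no

SE = σ/√n = 9/√24 = 1.8371
z = (x̄−μ₀)/SE = (56.21−58)/1.8371 = -0.9744
p-value (two-sided) = 0.32988
At α=0.1: p ≥ α → fail to reject H₀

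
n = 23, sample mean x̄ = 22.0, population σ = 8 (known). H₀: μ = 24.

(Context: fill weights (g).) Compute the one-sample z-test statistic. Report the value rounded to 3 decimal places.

test statistic = -1.199

SE = σ/√n = 8/√23 = 1.6681
z = (x̄−μ₀)/SE = (22.0−24)/1.6681 = -1.1990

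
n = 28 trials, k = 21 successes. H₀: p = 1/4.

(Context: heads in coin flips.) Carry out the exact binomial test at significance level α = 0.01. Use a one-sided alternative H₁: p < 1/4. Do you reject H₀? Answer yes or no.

reject H₀: no

Exact binomial: n=28, k=21, p₀=1/4=0.2500
P(X≤21) from Σ C(n,i)·p₀^i·(1−p₀)^(n−i)
p-value (one-sided, H₁ less) = 1.00000
At α=0.01: p ≥ α → fail to reject H₀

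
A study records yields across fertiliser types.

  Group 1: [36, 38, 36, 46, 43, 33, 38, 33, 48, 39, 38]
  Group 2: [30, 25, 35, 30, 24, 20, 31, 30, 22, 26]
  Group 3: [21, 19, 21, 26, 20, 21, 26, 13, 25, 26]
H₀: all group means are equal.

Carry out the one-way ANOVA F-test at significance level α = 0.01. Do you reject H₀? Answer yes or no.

reject H₀: yes

Group means [38.91, 27.30, 21.80], grand mean 29.645
SSB = Σnᵢ(x̄ᵢ−x̄)² = 1614.488; SSW = ΣΣ(x−x̄ᵢ)² = 586.609
MSB = 1614.488/2 = 807.2438; MSW = 586.609/28 = 20.9503
F = MSB/MSW = 38.5313
df = (2, 28)
p-value (upper-tail) = 0.00000
At α=0.01: p < α → reject H₀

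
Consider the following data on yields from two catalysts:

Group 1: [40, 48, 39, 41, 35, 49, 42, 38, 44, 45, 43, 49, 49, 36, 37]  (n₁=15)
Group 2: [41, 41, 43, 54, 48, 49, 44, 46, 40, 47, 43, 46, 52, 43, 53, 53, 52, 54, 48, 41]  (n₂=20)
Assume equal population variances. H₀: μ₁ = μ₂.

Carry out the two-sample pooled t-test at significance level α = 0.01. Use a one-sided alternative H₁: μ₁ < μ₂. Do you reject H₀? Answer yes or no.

x̄₁=42.333, s₁=4.894, n₁=15
x̄₂=46.900, s₂=4.822, n₂=20
s_p² = [14·4.894² + 19·4.822²]/33 = 23.5495
SE = √(s_p²·(1/15+1/20)) = 1.6575
t = (42.333−46.900)/1.6575 = -2.7551
df = 33
p-value (one-sided, H₁ less) = 0.00474
At α=0.01: p < α → reject H₀

reject H₀: yes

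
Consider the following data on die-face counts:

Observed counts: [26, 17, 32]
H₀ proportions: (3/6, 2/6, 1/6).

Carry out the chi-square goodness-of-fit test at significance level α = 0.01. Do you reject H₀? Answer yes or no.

reject H₀: yes

n = 75; E_i = n·p_i = [37.50, 25.00, 12.50]
χ² = (26−37.50)²/37.50 + (17−25.00)²/25.00 + (32−12.50)²/12.50 = 36.5067
df = 2
p-value (upper-tail) = 0.00000
At α=0.01: p < α → reject H₀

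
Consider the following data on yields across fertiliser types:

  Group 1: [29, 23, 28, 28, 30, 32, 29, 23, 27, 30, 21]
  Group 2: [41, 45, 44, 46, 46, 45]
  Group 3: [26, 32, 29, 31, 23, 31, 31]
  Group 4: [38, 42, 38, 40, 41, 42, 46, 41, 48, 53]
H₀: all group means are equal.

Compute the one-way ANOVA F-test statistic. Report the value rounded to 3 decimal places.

test statistic = 50.962

Group means [27.27, 44.50, 29.00, 42.90], grand mean 35.265
SSB = Σnᵢ(x̄ᵢ−x̄)² = 2072.036; SSW = ΣΣ(x−x̄ᵢ)² = 406.582
MSB = 2072.036/3 = 690.6786; MSW = 406.582/30 = 13.5527
F = MSB/MSW = 50.9623
df = (3, 30)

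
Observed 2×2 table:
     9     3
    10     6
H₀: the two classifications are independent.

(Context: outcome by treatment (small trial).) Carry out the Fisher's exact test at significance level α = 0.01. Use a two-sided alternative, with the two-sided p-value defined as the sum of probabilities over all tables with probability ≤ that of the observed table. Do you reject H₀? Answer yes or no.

reject H₀: no

Margins: r₁=12, r₂=16, c₁=19, c₂=9, n=28
p_obs = C(12,9)·C(16,10)/C(28,19); sum pmf over tables with pmf ≤ p_obs
p-value (two-sided) = 0.68696
At α=0.01: p ≥ α → fail to reject H₀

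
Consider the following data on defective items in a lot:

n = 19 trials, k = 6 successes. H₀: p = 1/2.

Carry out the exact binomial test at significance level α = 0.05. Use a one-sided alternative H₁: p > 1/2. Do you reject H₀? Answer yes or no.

reject H₀: no

Exact binomial: n=19, k=6, p₀=1/2=0.5000
P(X≥6) from Σ C(n,i)·p₀^i·(1−p₀)^(n−i)
p-value (one-sided, H₁ greater) = 0.96822
At α=0.05: p ≥ α → fail to reject H₀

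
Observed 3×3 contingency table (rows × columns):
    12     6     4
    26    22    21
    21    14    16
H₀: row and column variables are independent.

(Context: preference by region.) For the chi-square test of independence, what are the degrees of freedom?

df = (r−1)(c−1) = (3−1)·(3−1) = 4

degrees of freedom = 4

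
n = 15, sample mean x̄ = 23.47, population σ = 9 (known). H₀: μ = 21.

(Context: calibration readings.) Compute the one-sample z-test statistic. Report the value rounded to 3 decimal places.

test statistic = 1.063

SE = σ/√n = 9/√15 = 2.3238
z = (x̄−μ₀)/SE = (23.47−21)/2.3238 = 1.0629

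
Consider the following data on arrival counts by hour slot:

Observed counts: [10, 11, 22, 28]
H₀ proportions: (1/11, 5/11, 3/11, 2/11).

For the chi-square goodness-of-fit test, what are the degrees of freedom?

degrees of freedom = 3

df = k − 1 = 4 − 1 = 3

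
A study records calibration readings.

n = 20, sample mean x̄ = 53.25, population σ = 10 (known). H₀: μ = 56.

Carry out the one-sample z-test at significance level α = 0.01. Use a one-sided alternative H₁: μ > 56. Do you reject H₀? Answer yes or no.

SE = σ/√n = 10/√20 = 2.2361
z = (x̄−μ₀)/SE = (53.25−56)/2.2361 = -1.2298
p-value (one-sided, H₁ greater) = 0.89062
At α=0.01: p ≥ α → fail to reject H₀

reject H₀: no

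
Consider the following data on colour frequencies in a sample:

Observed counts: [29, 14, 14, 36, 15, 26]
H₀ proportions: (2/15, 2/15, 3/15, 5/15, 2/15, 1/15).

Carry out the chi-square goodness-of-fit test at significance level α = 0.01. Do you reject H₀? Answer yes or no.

reject H₀: yes

n = 134; E_i = n·p_i = [17.87, 17.87, 26.80, 44.67, 17.87, 8.93]
χ² = (29−17.87)²/17.87 + (14−17.87)²/17.87 + (14−26.80)²/26.80 + (36−44.67)²/44.67 + (15−17.87)²/17.87 + (26−8.93)²/8.93 = 48.6343
df = 5
p-value (upper-tail) = 0.00000
At α=0.01: p < α → reject H₀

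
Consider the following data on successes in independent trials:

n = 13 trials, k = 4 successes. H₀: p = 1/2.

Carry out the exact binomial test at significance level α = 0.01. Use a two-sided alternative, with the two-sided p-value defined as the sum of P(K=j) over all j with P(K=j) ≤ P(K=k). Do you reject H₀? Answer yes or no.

Exact binomial: n=13, k=4, p₀=1/2=0.5000
P(X=j) = C(n,j)·p₀^j·(1−p₀)^(n−j); p = Σ P(X=j) over j with P(X=j) ≤ P(X=4)
p-value (two-sided) = 0.26685
At α=0.01: p ≥ α → fail to reject H₀

reject H₀: no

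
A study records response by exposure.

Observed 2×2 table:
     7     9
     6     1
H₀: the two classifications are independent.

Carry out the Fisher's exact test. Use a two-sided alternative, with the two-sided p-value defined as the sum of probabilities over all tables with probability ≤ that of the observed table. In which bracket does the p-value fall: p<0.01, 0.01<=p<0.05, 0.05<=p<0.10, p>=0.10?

p-value bracket: 0.05<=p<0.10

Margins: r₁=16, r₂=7, c₁=13, c₂=10, n=23
p_obs = C(16,7)·C(7,6)/C(23,13); sum pmf over tables with pmf ≤ p_obs
p-value (two-sided) = 0.08862
→ bracket: 0.05<=p<0.10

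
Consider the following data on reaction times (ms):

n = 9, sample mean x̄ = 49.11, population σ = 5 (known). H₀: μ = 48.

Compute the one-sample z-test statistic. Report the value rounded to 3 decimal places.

test statistic = 0.666

SE = σ/√n = 5/√9 = 1.6667
z = (x̄−μ₀)/SE = (49.11−48)/1.6667 = 0.6660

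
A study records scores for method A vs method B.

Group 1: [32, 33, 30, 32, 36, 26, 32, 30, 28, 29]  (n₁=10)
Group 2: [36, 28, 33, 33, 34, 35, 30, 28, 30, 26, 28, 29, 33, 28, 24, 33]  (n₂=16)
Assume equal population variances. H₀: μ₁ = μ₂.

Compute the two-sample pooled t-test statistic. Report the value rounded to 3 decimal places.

test statistic = 0.231

x̄₁=30.800, s₁=2.821, n₁=10
x̄₂=30.500, s₂=3.445, n₂=16
s_p² = [9·2.821² + 15·3.445²]/24 = 10.4000
SE = √(s_p²·(1/10+1/16)) = 1.3000
t = (30.800−30.500)/1.3000 = 0.2308
df = 24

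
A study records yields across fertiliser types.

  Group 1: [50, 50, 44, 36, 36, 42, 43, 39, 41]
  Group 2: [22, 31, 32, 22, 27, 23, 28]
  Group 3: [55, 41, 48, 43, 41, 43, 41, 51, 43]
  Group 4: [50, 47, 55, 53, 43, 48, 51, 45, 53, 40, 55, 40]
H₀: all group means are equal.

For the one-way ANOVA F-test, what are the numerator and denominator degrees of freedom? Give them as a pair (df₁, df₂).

k = 4 groups, N = 37 total
df = (k−1, N−k) = (4−1, 37−4) = (3, 33)

degrees of freedom = [3, 33]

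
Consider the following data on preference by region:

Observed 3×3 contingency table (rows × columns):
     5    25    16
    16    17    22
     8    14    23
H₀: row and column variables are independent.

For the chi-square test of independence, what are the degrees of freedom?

df = (r−1)(c−1) = (3−1)·(3−1) = 4

degrees of freedom = 4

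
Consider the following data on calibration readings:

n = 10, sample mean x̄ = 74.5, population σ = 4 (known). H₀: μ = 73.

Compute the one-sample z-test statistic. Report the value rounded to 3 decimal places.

test statistic = 1.186

SE = σ/√n = 4/√10 = 1.2649
z = (x̄−μ₀)/SE = (74.5−73)/1.2649 = 1.1859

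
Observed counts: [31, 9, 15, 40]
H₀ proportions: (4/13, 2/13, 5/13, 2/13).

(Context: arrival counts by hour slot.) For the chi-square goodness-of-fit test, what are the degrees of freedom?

df = k − 1 = 4 − 1 = 3

degrees of freedom = 3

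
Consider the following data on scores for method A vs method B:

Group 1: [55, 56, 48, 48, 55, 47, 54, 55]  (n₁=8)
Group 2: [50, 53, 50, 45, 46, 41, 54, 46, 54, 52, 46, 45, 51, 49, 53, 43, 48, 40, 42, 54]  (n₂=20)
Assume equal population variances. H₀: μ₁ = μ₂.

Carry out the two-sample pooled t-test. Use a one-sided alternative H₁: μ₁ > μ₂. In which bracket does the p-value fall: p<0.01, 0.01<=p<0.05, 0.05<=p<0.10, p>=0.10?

p-value bracket: 0.01<=p<0.05

x̄₁=52.250, s₁=3.845, n₁=8
x̄₂=48.100, s₂=4.564, n₂=20
s_p² = [7·3.845² + 19·4.564²]/26 = 19.2038
SE = √(s_p²·(1/8+1/20)) = 1.8332
t = (52.250−48.100)/1.8332 = 2.2638
df = 26
p-value (one-sided, H₁ greater) = 0.01608
→ bracket: 0.01<=p<0.05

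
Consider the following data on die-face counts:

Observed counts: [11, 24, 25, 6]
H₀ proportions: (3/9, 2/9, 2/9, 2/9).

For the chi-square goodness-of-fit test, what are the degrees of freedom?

df = k − 1 = 4 − 1 = 3

degrees of freedom = 3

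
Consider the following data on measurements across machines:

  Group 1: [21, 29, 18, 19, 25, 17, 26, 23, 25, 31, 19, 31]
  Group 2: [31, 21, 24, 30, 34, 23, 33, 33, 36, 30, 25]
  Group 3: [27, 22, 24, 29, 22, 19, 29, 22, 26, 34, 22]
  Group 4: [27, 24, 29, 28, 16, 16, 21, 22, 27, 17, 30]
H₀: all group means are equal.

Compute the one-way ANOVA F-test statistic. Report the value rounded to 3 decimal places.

test statistic = 3.177

Group means [23.67, 29.09, 25.09, 23.36], grand mean 25.267
SSB = Σnᵢ(x̄ᵢ−x̄)² = 231.770; SSW = ΣΣ(x−x̄ᵢ)² = 997.030
MSB = 231.770/3 = 77.2566; MSW = 997.030/41 = 24.3178
F = MSB/MSW = 3.1770
df = (3, 41)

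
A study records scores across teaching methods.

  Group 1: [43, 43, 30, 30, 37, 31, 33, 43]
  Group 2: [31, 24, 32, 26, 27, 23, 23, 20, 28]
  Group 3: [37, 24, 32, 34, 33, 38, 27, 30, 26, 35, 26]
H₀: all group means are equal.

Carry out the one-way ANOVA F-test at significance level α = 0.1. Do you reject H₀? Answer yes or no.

reject H₀: yes

Group means [36.25, 26.00, 31.09], grand mean 30.929
SSB = Σnᵢ(x̄ᵢ−x̄)² = 445.448; SSW = ΣΣ(x−x̄ᵢ)² = 608.409
MSB = 445.448/2 = 222.7240; MSW = 608.409/25 = 24.3364
F = MSB/MSW = 9.1519
df = (2, 25)
p-value (upper-tail) = 0.00104
At α=0.1: p < α → reject H₀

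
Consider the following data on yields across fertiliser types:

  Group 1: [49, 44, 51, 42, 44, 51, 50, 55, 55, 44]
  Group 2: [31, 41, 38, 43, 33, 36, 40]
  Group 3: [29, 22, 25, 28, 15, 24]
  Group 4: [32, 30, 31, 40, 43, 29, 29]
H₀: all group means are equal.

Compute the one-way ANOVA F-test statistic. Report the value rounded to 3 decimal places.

Group means [48.50, 37.43, 23.83, 33.43], grand mean 37.467
SSB = Σnᵢ(x̄ᵢ−x̄)² = 2446.705; SSW = ΣΣ(x−x̄ᵢ)² = 636.762
MSB = 2446.705/3 = 815.5683; MSW = 636.762/26 = 24.4908
F = MSB/MSW = 33.3009
df = (3, 26)

test statistic = 33.301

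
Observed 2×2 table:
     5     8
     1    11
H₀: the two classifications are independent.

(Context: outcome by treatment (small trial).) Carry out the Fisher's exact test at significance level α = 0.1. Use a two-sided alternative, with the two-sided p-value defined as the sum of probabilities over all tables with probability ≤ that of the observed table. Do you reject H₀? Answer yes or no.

Margins: r₁=13, r₂=12, c₁=6, c₂=19, n=25
p_obs = C(13,5)·C(12,1)/C(25,6); sum pmf over tables with pmf ≤ p_obs
p-value (two-sided) = 0.16025
At α=0.1: p ≥ α → fail to reject H₀

reject H₀: no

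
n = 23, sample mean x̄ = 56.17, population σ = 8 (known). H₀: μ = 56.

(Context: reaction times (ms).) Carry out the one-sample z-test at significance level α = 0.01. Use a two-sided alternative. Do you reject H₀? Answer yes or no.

reject H₀: no

SE = σ/√n = 8/√23 = 1.6681
z = (x̄−μ₀)/SE = (56.17−56)/1.6681 = 0.1019
p-value (two-sided) = 0.91883
At α=0.01: p ≥ α → fail to reject H₀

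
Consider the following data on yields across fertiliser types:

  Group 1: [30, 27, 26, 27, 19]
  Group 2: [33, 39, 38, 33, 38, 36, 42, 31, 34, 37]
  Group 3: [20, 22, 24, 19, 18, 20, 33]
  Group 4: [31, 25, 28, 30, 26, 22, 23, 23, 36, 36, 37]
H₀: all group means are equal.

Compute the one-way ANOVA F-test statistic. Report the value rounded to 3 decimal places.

Group means [25.80, 36.10, 22.29, 28.82], grand mean 29.182
SSB = Σnᵢ(x̄ᵢ−x̄)² = 870.144; SSW = ΣΣ(x−x̄ᵢ)² = 638.765
MSB = 870.144/3 = 290.0481; MSW = 638.765/29 = 22.0264
F = MSB/MSW = 13.1682
df = (3, 29)

test statistic = 13.168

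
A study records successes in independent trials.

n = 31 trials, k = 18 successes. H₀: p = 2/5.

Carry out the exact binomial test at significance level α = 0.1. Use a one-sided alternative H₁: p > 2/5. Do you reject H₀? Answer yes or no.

Exact binomial: n=31, k=18, p₀=2/5=0.4000
P(X≥18) from Σ C(n,i)·p₀^i·(1−p₀)^(n−i)
p-value (one-sided, H₁ greater) = 0.03199
At α=0.1: p < α → reject H₀

reject H₀: yes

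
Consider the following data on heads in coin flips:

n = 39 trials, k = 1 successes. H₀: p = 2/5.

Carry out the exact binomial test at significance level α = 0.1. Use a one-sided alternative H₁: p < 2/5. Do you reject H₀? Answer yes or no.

Exact binomial: n=39, k=1, p₀=2/5=0.4000
P(X≤1) from Σ C(n,i)·p₀^i·(1−p₀)^(n−i)
p-value (one-sided, H₁ less) = 0.00000
At α=0.1: p < α → reject H₀

reject H₀: yes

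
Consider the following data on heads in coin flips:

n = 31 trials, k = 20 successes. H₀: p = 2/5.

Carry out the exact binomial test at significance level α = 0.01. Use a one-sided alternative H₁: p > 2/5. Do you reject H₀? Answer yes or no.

Exact binomial: n=31, k=20, p₀=2/5=0.4000
P(X≥20) from Σ C(n,i)·p₀^i·(1−p₀)^(n−i)
p-value (one-sided, H₁ greater) = 0.00503
At α=0.01: p < α → reject H₀

reject H₀: yes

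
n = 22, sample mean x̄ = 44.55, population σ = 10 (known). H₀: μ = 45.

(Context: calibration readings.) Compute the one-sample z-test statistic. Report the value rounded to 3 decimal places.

SE = σ/√n = 10/√22 = 2.1320
z = (x̄−μ₀)/SE = (44.55−45)/2.1320 = -0.2111

test statistic = -0.211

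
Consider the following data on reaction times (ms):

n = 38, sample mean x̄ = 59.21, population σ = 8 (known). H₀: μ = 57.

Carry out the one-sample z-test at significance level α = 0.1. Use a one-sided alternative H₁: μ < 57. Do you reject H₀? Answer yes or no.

SE = σ/√n = 8/√38 = 1.2978
z = (x̄−μ₀)/SE = (59.21−57)/1.2978 = 1.7029
p-value (one-sided, H₁ less) = 0.95571
At α=0.1: p ≥ α → fail to reject H₀

reject H₀: no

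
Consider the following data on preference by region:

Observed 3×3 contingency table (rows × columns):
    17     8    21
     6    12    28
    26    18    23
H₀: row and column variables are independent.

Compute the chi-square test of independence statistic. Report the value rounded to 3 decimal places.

test statistic = 12.064

Row totals [46, 46, 67], col totals [49, 38, 72], n=159
χ² = (17−14.18)²/14.18 + (8−10.99)²/10.99 + (21−20.83)²/20.83 + (6−14.18)²/14.18 + (12−10.99)²/10.99 + (28−20.83)²/20.83 + (26−20.65)²/20.65 + (18−16.01)²/16.01 + (23−30.34)²/30.34 = 12.0643
df = 4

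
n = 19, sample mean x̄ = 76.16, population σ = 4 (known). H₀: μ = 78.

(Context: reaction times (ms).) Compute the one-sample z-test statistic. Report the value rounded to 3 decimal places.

test statistic = -2.005

SE = σ/√n = 4/√19 = 0.9177
z = (x̄−μ₀)/SE = (76.16−78)/0.9177 = -2.0051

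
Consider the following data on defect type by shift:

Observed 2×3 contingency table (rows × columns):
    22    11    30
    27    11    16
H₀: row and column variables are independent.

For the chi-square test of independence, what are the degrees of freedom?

df = (r−1)(c−1) = (2−1)·(3−1) = 2

degrees of freedom = 2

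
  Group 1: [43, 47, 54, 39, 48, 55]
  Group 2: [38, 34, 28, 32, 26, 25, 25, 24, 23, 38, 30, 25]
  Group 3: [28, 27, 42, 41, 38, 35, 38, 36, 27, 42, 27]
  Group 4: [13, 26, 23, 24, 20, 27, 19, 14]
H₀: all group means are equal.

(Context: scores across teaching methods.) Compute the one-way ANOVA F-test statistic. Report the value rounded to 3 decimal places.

Group means [47.67, 29.00, 34.64, 20.75], grand mean 31.919
SSB = Σnᵢ(x̄ᵢ−x̄)² = 2669.378; SSW = ΣΣ(x−x̄ᵢ)² = 1091.379
MSB = 2669.378/3 = 889.7927; MSW = 1091.379/33 = 33.0721
F = MSB/MSW = 26.9046
df = (3, 33)

test statistic = 26.905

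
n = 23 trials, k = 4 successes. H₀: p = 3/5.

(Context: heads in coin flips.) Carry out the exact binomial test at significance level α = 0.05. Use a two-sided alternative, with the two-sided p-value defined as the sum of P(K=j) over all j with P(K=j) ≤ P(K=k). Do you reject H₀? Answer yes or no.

reject H₀: yes

Exact binomial: n=23, k=4, p₀=3/5=0.6000
P(X=j) = C(n,j)·p₀^j·(1−p₀)^(n−j); p = Σ P(X=j) over j with P(X=j) ≤ P(X=4)
p-value (two-sided) = 0.00004
At α=0.05: p < α → reject H₀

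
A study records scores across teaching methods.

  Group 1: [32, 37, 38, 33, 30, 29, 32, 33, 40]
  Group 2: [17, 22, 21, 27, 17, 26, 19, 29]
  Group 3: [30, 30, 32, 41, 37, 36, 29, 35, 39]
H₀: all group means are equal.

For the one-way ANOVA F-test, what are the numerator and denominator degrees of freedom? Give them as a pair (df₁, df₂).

degrees of freedom = [2, 23]

k = 3 groups, N = 26 total
df = (k−1, N−k) = (3−1, 26−3) = (2, 23)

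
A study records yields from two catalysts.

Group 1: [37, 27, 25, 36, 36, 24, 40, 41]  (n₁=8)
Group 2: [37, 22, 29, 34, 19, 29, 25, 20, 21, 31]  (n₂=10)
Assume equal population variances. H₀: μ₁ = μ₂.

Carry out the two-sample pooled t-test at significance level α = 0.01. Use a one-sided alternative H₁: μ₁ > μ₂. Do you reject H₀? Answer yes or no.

x̄₁=33.250, s₁=6.840, n₁=8
x̄₂=26.700, s₂=6.237, n₂=10
s_p² = [7·6.840² + 9·6.237²]/16 = 42.3500
SE = √(s_p²·(1/8+1/10)) = 3.0869
t = (33.250−26.700)/3.0869 = 2.1219
df = 16
p-value (one-sided, H₁ greater) = 0.02490
At α=0.01: p ≥ α → fail to reject H₀

reject H₀: no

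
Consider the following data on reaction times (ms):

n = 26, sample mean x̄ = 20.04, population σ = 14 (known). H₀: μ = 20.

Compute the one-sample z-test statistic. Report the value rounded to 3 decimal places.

test statistic = 0.015

SE = σ/√n = 14/√26 = 2.7456
z = (x̄−μ₀)/SE = (20.04−20)/2.7456 = 0.0146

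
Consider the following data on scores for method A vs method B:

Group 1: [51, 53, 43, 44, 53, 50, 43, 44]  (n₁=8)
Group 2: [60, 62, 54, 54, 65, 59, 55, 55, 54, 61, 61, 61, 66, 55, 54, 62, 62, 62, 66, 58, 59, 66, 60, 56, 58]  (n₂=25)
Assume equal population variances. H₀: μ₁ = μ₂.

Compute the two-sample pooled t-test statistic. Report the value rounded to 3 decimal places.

x̄₁=47.625, s₁=4.534, n₁=8
x̄₂=59.400, s₂=4.021, n₂=25
s_p² = [7·4.534² + 24·4.021²]/31 = 17.1573
SE = √(s_p²·(1/8+1/25)) = 1.6825
t = (47.625−59.400)/1.6825 = -6.9983
df = 31

test statistic = -6.998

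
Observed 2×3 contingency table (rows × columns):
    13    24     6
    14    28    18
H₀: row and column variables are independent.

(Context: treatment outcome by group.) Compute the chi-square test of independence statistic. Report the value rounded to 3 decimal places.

Row totals [43, 60], col totals [27, 52, 24], n=103
χ² = (13−11.27)²/11.27 + (24−21.71)²/21.71 + (6−10.02)²/10.02 + (14−15.73)²/15.73 + (28−30.29)²/30.29 + (18−13.98)²/13.98 = 3.6380
df = 2

test statistic = 3.638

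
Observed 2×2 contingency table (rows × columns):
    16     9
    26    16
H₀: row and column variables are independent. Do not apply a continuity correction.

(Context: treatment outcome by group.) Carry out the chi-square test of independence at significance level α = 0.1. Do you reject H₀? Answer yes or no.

Row totals [25, 42], col totals [42, 25], n=67
χ² = (16−15.67)²/15.67 + (9−9.33)²/9.33 + (26−26.33)²/26.33 + (16−15.67)²/15.67 = 0.0294
df = 1
p-value (upper-tail) = 0.86383
At α=0.1: p ≥ α → fail to reject H₀

reject H₀: no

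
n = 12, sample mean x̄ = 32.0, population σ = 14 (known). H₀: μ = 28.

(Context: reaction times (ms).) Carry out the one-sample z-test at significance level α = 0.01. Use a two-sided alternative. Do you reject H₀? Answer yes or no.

SE = σ/√n = 14/√12 = 4.0415
z = (x̄−μ₀)/SE = (32.0−28)/4.0415 = 0.9897
p-value (two-sided) = 0.32230
At α=0.01: p ≥ α → fail to reject H₀

reject H₀: no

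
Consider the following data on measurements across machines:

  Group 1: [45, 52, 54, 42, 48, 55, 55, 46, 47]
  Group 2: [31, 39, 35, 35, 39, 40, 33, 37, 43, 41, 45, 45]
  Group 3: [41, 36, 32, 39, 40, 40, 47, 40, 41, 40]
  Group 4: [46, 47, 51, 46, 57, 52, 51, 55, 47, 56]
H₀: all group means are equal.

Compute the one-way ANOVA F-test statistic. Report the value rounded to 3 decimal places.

test statistic = 22.222

Group means [49.33, 38.58, 39.60, 50.80], grand mean 44.171
SSB = Σnᵢ(x̄ᵢ−x̄)² = 1262.888; SSW = ΣΣ(x−x̄ᵢ)² = 700.917
MSB = 1262.888/3 = 420.9627; MSW = 700.917/37 = 18.9437
F = MSB/MSW = 22.2218
df = (3, 37)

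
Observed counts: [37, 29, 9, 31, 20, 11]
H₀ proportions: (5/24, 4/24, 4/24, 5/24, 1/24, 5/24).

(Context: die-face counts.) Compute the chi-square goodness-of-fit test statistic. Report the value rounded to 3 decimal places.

test statistic = 59.327

n = 137; E_i = n·p_i = [28.54, 22.83, 22.83, 28.54, 5.71, 28.54]
χ² = (37−28.54)²/28.54 + (29−22.83)²/22.83 + (9−22.83)²/22.83 + (31−28.54)²/28.54 + (20−5.71)²/5.71 + (11−28.54)²/28.54 = 59.3270
df = 5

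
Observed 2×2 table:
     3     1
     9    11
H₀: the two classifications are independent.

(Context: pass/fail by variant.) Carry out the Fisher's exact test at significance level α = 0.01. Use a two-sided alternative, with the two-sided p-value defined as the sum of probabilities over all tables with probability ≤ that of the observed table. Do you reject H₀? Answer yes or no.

reject H₀: no

Margins: r₁=4, r₂=20, c₁=12, c₂=12, n=24
p_obs = C(4,3)·C(20,9)/C(24,12); sum pmf over tables with pmf ≤ p_obs
p-value (two-sided) = 0.59006
At α=0.01: p ≥ α → fail to reject H₀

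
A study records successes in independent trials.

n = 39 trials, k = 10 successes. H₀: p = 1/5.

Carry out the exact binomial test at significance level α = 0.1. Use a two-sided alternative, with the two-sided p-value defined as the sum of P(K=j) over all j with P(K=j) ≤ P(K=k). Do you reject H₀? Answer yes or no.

reject H₀: no

Exact binomial: n=39, k=10, p₀=1/5=0.2000
P(X=j) = C(n,j)·p₀^j·(1−p₀)^(n−j); p = Σ P(X=j) over j with P(X=j) ≤ P(X=10)
p-value (two-sided) = 0.42137
At α=0.1: p ≥ α → fail to reject H₀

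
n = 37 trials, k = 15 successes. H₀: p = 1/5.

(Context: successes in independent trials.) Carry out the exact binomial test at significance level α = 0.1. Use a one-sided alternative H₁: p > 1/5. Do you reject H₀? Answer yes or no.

reject H₀: yes

Exact binomial: n=37, k=15, p₀=1/5=0.2000
P(X≥15) from Σ C(n,i)·p₀^i·(1−p₀)^(n−i)
p-value (one-sided, H₁ greater) = 0.00337
At α=0.1: p < α → reject H₀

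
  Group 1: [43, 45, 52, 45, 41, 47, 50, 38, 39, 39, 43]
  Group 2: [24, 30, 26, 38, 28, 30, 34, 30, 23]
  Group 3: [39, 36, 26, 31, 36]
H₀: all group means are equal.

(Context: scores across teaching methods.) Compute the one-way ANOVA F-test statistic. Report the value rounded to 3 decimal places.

test statistic = 24.749

Group means [43.82, 29.22, 33.60], grand mean 36.520
SSB = Σnᵢ(x̄ᵢ−x̄)² = 1107.848; SSW = ΣΣ(x−x̄ᵢ)² = 492.392
MSB = 1107.848/2 = 553.9240; MSW = 492.392/22 = 22.3815
F = MSB/MSW = 24.7492
df = (2, 22)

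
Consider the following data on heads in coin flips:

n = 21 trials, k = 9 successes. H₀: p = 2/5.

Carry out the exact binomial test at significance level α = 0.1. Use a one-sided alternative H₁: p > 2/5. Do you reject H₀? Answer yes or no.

Exact binomial: n=21, k=9, p₀=2/5=0.4000
P(X≥9) from Σ C(n,i)·p₀^i·(1−p₀)^(n−i)
p-value (one-sided, H₁ greater) = 0.47628
At α=0.1: p ≥ α → fail to reject H₀

reject H₀: no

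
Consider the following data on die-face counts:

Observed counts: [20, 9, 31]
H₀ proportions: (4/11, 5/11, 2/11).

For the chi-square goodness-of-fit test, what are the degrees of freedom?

df = k − 1 = 3 − 1 = 2

degrees of freedom = 2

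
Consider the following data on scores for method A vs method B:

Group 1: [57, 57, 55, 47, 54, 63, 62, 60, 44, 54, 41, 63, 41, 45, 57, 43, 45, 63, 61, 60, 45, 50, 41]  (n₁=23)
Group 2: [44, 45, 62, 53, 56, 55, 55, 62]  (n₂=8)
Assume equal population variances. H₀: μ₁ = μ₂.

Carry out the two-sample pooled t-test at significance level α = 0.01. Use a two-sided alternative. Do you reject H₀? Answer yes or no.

reject H₀: no

x̄₁=52.522, s₁=8.095, n₁=23
x̄₂=54.000, s₂=6.719, n₂=8
s_p² = [22·8.095² + 7·6.719²]/29 = 60.6117
SE = √(s_p²·(1/23+1/8)) = 3.1956
t = (52.522−54.000)/3.1956 = -0.4626
df = 29
p-value (two-sided) = 0.64711
At α=0.01: p ≥ α → fail to reject H₀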